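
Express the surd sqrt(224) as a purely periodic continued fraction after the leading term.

[14; (1, 28)]

Write x_i = (sqrt(224) + m_i)/d_i with (m_0, d_0) = (0, 1). a_0 = floor(sqrt(224)) = 14, since 14^2 = 196 <= 224 < 225 = 15^2.
Iterate m_{i+1} = d_i*a_i - m_i, d_{i+1} = (224 - m_{i+1}^2)/d_i, a_{i+1} = floor((a_0 + m_{i+1})/d_{i+1}):
  m_1 = 1*14 - 0 = 14, d_1 = (224 - 14^2)/1 = 28/1 = 28, a_1 = floor((14 + 14)/28) = 1.
  m_2 = 28*1 - 14 = 14, d_2 = (224 - 14^2)/28 = 28/28 = 1, a_2 = floor((14 + 14)/1) = 28.
  m_3 = 1*28 - 14 = 14, d_3 = (224 - 14^2)/1 = 28/1 = 28: (m_3, d_3) = (m_1, d_1) = (14, 28), so from here the quotients repeat a_1, a_2; the period length is 2.
Hence the expansion of sqrt(224) is a_0 = 14 followed by the repeating block 1, 28 (period 2).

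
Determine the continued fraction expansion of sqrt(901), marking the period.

[30; (60)]

Write x_i = (sqrt(901) + m_i)/d_i with (m_0, d_0) = (0, 1). a_0 = floor(sqrt(901)) = 30, since 30^2 = 900 <= 901 < 961 = 31^2.
Iterate m_{i+1} = d_i*a_i - m_i, d_{i+1} = (901 - m_{i+1}^2)/d_i, a_{i+1} = floor((a_0 + m_{i+1})/d_{i+1}):
  m_1 = 1*30 - 0 = 30, d_1 = (901 - 30^2)/1 = 1/1 = 1, a_1 = floor((30 + 30)/1) = 60.
  m_2 = 1*60 - 30 = 30, d_2 = (901 - 30^2)/1 = 1/1 = 1: (m_2, d_2) = (m_1, d_1) = (30, 1), so from here the quotient a_1 repeats; the period length is 1.
Hence the expansion of sqrt(901) is a_0 = 30 followed by the repeating block 60 (period 1).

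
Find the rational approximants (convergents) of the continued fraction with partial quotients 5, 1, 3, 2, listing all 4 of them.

5/1, 6/1, 23/4, 52/9

Using the convergent recurrence p_i = a_i*p_{i-1} + p_{i-2}, q_i = a_i*q_{i-1} + q_{i-2} with p_{-2}=0, p_{-1}=1, q_{-2}=1, q_{-1}=0:
  i=0: a_0=5, p_0 = 5*1 + 0 = 5, q_0 = 5*0 + 1 = 1.
  i=1: a_1=1, p_1 = 1*5 + 1 = 6, q_1 = 1*1 + 0 = 1.
  i=2: a_2=3, p_2 = 3*6 + 5 = 23, q_2 = 3*1 + 1 = 4.
  i=3: a_3=2, p_3 = 2*23 + 6 = 52, q_3 = 2*4 + 1 = 9.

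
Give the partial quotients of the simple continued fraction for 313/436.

[0; 1, 2, 1, 1, 5, 11]

Run the Euclidean algorithm on 313 and 436; the successive quotients are the partial quotients a_0, a_1, ... (each step inverts the fractional part left over by the previous one):
  313 = 0*436 + 313, so a_0 = 0.
  436 = 1*313 + 123, so a_1 = 1.
  313 = 2*123 + 67, so a_2 = 2.
  123 = 1*67 + 56, so a_3 = 1.
  67 = 1*56 + 11, so a_4 = 1.
  56 = 5*11 + 1, so a_5 = 5.
  11 = 11*1 + 0, so a_6 = 11.
The remainder reaches 0 after 7 divisions, so the expansion has 7 partial quotients, read off in order.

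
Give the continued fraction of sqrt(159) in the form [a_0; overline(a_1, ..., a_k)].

Write x_i = (sqrt(159) + m_i)/d_i with (m_0, d_0) = (0, 1). a_0 = floor(sqrt(159)) = 12, since 12^2 = 144 <= 159 < 169 = 13^2.
Iterate m_{i+1} = d_i*a_i - m_i, d_{i+1} = (159 - m_{i+1}^2)/d_i, a_{i+1} = floor((a_0 + m_{i+1})/d_{i+1}):
  m_1 = 1*12 - 0 = 12, d_1 = (159 - 12^2)/1 = 15/1 = 15, a_1 = floor((12 + 12)/15) = 1.
  m_2 = 15*1 - 12 = 3, d_2 = (159 - 3^2)/15 = 150/15 = 10, a_2 = floor((12 + 3)/10) = 1.
  m_3 = 10*1 - 3 = 7, d_3 = (159 - 7^2)/10 = 110/10 = 11, a_3 = floor((12 + 7)/11) = 1.
  m_4 = 11*1 - 7 = 4, d_4 = (159 - 4^2)/11 = 143/11 = 13, a_4 = floor((12 + 4)/13) = 1.
  m_5 = 13*1 - 4 = 9, d_5 = (159 - 9^2)/13 = 78/13 = 6, a_5 = floor((12 + 9)/6) = 3.
  m_6 = 6*3 - 9 = 9, d_6 = (159 - 9^2)/6 = 78/6 = 13, a_6 = floor((12 + 9)/13) = 1.
  m_7 = 13*1 - 9 = 4, d_7 = (159 - 4^2)/13 = 143/13 = 11, a_7 = floor((12 + 4)/11) = 1.
  m_8 = 11*1 - 4 = 7, d_8 = (159 - 7^2)/11 = 110/11 = 10, a_8 = floor((12 + 7)/10) = 1.
  m_9 = 10*1 - 7 = 3, d_9 = (159 - 3^2)/10 = 150/10 = 15, a_9 = floor((12 + 3)/15) = 1.
  m_10 = 15*1 - 3 = 12, d_10 = (159 - 12^2)/15 = 15/15 = 1, a_10 = floor((12 + 12)/1) = 24.
  m_11 = 1*24 - 12 = 12, d_11 = (159 - 12^2)/1 = 15/1 = 15: (m_11, d_11) = (m_1, d_1) = (12, 15), so from here the quotients repeat a_1, ..., a_10; the period length is 10.
Hence the expansion of sqrt(159) is a_0 = 12 followed by the repeating block 1, 1, 1, 1, 3, 1, 1, 1, 1, 24 (period 10).

[12; overline(1, 1, 1, 1, 3, 1, 1, 1, 1, 24)]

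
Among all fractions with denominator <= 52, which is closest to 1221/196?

Expand x = 1221/196 as a continued fraction with the Euclidean algorithm:
  1221 = 6*196 + 45, so a_0 = 6.
  196 = 4*45 + 16, so a_1 = 4.
  45 = 2*16 + 13, so a_2 = 2.
  16 = 1*13 + 3, so a_3 = 1.
  13 = 4*3 + 1, so a_4 = 4.
  3 = 3*1 + 0, so a_5 = 3.
so x = [6; 4, 2, 1, 4, 3].
Convergents (p_i = a_i*p_{i-1} + p_{i-2}, q_i = a_i*q_{i-1} + q_{i-2} with p_{-2}=0, p_{-1}=1, q_{-2}=1, q_{-1}=0), until the denominator exceeds 52:
  i=0: a_0=6, p_0 = 6*1 + 0 = 6, q_0 = 6*0 + 1 = 1.
  i=1: a_1=4, p_1 = 4*6 + 1 = 25, q_1 = 4*1 + 0 = 4.
  i=2: a_2=2, p_2 = 2*25 + 6 = 56, q_2 = 2*4 + 1 = 9.
  i=3: a_3=1, p_3 = 1*56 + 25 = 81, q_3 = 1*9 + 4 = 13.
  i=4: a_4=4, p_4 = 4*81 + 56 = 380, q_4 = 4*13 + 9 = 61.
q_4 = 61 > 52, so the last convergent with denominator <= 52 is p_3/q_3 = 81/13.
The closest fraction with denominator <= 52 is either p_3/q_3 or the intermediate fraction (k*p_3 + p_2)/(k*q_3 + q_2) with the largest k >= 1 whose denominator stays <= 52; these approach x as k grows, and every other convergent or intermediate fraction in range is farther away.
Largest k: floor((52 - q_2)/q_3) = floor((52 - 9)/13) = 3.
That gives (3*81 + 56)/(3*13 + 9) = 299/48.
Compare the errors: |x - 81/13| = |1221*13 - 81*196|/(196*13) = 3/2548, and |x - 299/48| = |1221*48 - 299*196|/(196*48) = 4/9408.
Cross-multiplying, 4*2548 = 10192 < 28224 = 3*9408, so 4/9408 is smaller: the intermediate fraction 299/48 is closer to x than 81/13.

299/48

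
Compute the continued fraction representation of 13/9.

Run the Euclidean algorithm on 13 and 9; the successive quotients are the partial quotients a_0, a_1, ... (each step inverts the fractional part left over by the previous one):
  13 = 1*9 + 4, so a_0 = 1.
  9 = 2*4 + 1, so a_1 = 2.
  4 = 4*1 + 0, so a_2 = 4.
The remainder reaches 0 after 3 divisions, so the expansion has 3 partial quotients, read off in order.

[1; 2, 4]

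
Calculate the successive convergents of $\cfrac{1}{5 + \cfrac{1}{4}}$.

0/1, 1/5, 4/21

Using the convergent recurrence p_i = a_i*p_{i-1} + p_{i-2}, q_i = a_i*q_{i-1} + q_{i-2} with p_{-2}=0, p_{-1}=1, q_{-2}=1, q_{-1}=0:
  i=0: a_0=0, p_0 = 0*1 + 0 = 0, q_0 = 0*0 + 1 = 1.
  i=1: a_1=5, p_1 = 5*0 + 1 = 1, q_1 = 5*1 + 0 = 5.
  i=2: a_2=4, p_2 = 4*1 + 0 = 4, q_2 = 4*5 + 1 = 21.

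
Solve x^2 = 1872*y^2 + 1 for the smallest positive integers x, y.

First expand sqrt(1872) as a continued fraction. With x_i = (sqrt(1872) + m_i)/d_i and (m_0, d_0) = (0, 1): a_0 = floor(sqrt(1872)) = 43, since 43^2 = 1849 <= 1872 < 1936 = 44^2.
Iterate m_{i+1} = d_i*a_i - m_i, d_{i+1} = (1872 - m_{i+1}^2)/d_i, a_{i+1} = floor((a_0 + m_{i+1})/d_{i+1}):
  m_1 = 1*43 - 0 = 43, d_1 = (1872 - 43^2)/1 = 23/1 = 23, a_1 = floor((43 + 43)/23) = 3.
  m_2 = 23*3 - 43 = 26, d_2 = (1872 - 26^2)/23 = 1196/23 = 52, a_2 = floor((43 + 26)/52) = 1.
  m_3 = 52*1 - 26 = 26, d_3 = (1872 - 26^2)/52 = 1196/52 = 23, a_3 = floor((43 + 26)/23) = 3.
  m_4 = 23*3 - 26 = 43, d_4 = (1872 - 43^2)/23 = 23/23 = 1, a_4 = floor((43 + 43)/1) = 86.
  m_5 = 1*86 - 43 = 43, d_5 = (1872 - 43^2)/1 = 23/1 = 23: (m_5, d_5) = (m_1, d_1) = (43, 23), so from here the quotients repeat a_1, ..., a_4; the period length is 4.
So sqrt(1872) = [43; (3, 1, 3, 86)] with period length k = 4.
k is even, so the fundamental solution of x^2 - 1872y^2 = 1 is (p_{k-1}, q_{k-1}) = (p_3, q_3); compute convergents through index 3.
Convergents (p_i = a_i*p_{i-1} + p_{i-2}, q_i = a_i*q_{i-1} + q_{i-2} with p_{-2}=0, p_{-1}=1, q_{-2}=1, q_{-1}=0):
  i=0: a_0=43, p_0 = 43*1 + 0 = 43, q_0 = 43*0 + 1 = 1.
  i=1: a_1=3, p_1 = 3*43 + 1 = 130, q_1 = 3*1 + 0 = 3.
  i=2: a_2=1, p_2 = 1*130 + 43 = 173, q_2 = 1*3 + 1 = 4.
  i=3: a_3=3, p_3 = 3*173 + 130 = 649, q_3 = 3*4 + 3 = 15.
Check: 649^2 - 1872*15^2 = 421201 - 421200 = 1, so (x, y) = (649, 15) solves the equation, and by the theorem it is the least positive solution.

(x, y) = (649, 15)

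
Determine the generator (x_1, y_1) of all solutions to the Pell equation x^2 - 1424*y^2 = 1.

First expand sqrt(1424) as a continued fraction. With x_i = (sqrt(1424) + m_i)/d_i and (m_0, d_0) = (0, 1): a_0 = floor(sqrt(1424)) = 37, since 37^2 = 1369 <= 1424 < 1444 = 38^2.
Iterate m_{i+1} = d_i*a_i - m_i, d_{i+1} = (1424 - m_{i+1}^2)/d_i, a_{i+1} = floor((a_0 + m_{i+1})/d_{i+1}):
  m_1 = 1*37 - 0 = 37, d_1 = (1424 - 37^2)/1 = 55/1 = 55, a_1 = floor((37 + 37)/55) = 1.
  m_2 = 55*1 - 37 = 18, d_2 = (1424 - 18^2)/55 = 1100/55 = 20, a_2 = floor((37 + 18)/20) = 2.
  m_3 = 20*2 - 18 = 22, d_3 = (1424 - 22^2)/20 = 940/20 = 47, a_3 = floor((37 + 22)/47) = 1.
  m_4 = 47*1 - 22 = 25, d_4 = (1424 - 25^2)/47 = 799/47 = 17, a_4 = floor((37 + 25)/17) = 3.
  m_5 = 17*3 - 25 = 26, d_5 = (1424 - 26^2)/17 = 748/17 = 44, a_5 = floor((37 + 26)/44) = 1.
  m_6 = 44*1 - 26 = 18, d_6 = (1424 - 18^2)/44 = 1100/44 = 25, a_6 = floor((37 + 18)/25) = 2.
  m_7 = 25*2 - 18 = 32, d_7 = (1424 - 32^2)/25 = 400/25 = 16, a_7 = floor((37 + 32)/16) = 4.
  m_8 = 16*4 - 32 = 32, d_8 = (1424 - 32^2)/16 = 400/16 = 25, a_8 = floor((37 + 32)/25) = 2.
  m_9 = 25*2 - 32 = 18, d_9 = (1424 - 18^2)/25 = 1100/25 = 44, a_9 = floor((37 + 18)/44) = 1.
  m_10 = 44*1 - 18 = 26, d_10 = (1424 - 26^2)/44 = 748/44 = 17, a_10 = floor((37 + 26)/17) = 3.
  m_11 = 17*3 - 26 = 25, d_11 = (1424 - 25^2)/17 = 799/17 = 47, a_11 = floor((37 + 25)/47) = 1.
  m_12 = 47*1 - 25 = 22, d_12 = (1424 - 22^2)/47 = 940/47 = 20, a_12 = floor((37 + 22)/20) = 2.
  m_13 = 20*2 - 22 = 18, d_13 = (1424 - 18^2)/20 = 1100/20 = 55, a_13 = floor((37 + 18)/55) = 1.
  m_14 = 55*1 - 18 = 37, d_14 = (1424 - 37^2)/55 = 55/55 = 1, a_14 = floor((37 + 37)/1) = 74.
  m_15 = 1*74 - 37 = 37, d_15 = (1424 - 37^2)/1 = 55/1 = 55: (m_15, d_15) = (m_1, d_1) = (37, 55), so from here the quotients repeat a_1, ..., a_14; the period length is 14.
So sqrt(1424) = [37; (1, 2, 1, 3, 1, 2, 4, 2, 1, 3, 1, 2, 1, 74)] with period length k = 14.
k is even, so the fundamental solution of x^2 - 1424y^2 = 1 is (p_{k-1}, q_{k-1}) = (p_13, q_13); compute convergents through index 13.
Convergents (p_i = a_i*p_{i-1} + p_{i-2}, q_i = a_i*q_{i-1} + q_{i-2} with p_{-2}=0, p_{-1}=1, q_{-2}=1, q_{-1}=0):
  i=0: a_0=37, p_0 = 37*1 + 0 = 37, q_0 = 37*0 + 1 = 1.
  i=1: a_1=1, p_1 = 1*37 + 1 = 38, q_1 = 1*1 + 0 = 1.
  i=2: a_2=2, p_2 = 2*38 + 37 = 113, q_2 = 2*1 + 1 = 3.
  i=3: a_3=1, p_3 = 1*113 + 38 = 151, q_3 = 1*3 + 1 = 4.
  i=4: a_4=3, p_4 = 3*151 + 113 = 566, q_4 = 3*4 + 3 = 15.
  i=5: a_5=1, p_5 = 1*566 + 151 = 717, q_5 = 1*15 + 4 = 19.
  i=6: a_6=2, p_6 = 2*717 + 566 = 2000, q_6 = 2*19 + 15 = 53.
  i=7: a_7=4, p_7 = 4*2000 + 717 = 8717, q_7 = 4*53 + 19 = 231.
  i=8: a_8=2, p_8 = 2*8717 + 2000 = 19434, q_8 = 2*231 + 53 = 515.
  i=9: a_9=1, p_9 = 1*19434 + 8717 = 28151, q_9 = 1*515 + 231 = 746.
  i=10: a_10=3, p_10 = 3*28151 + 19434 = 103887, q_10 = 3*746 + 515 = 2753.
  i=11: a_11=1, p_11 = 1*103887 + 28151 = 132038, q_11 = 1*2753 + 746 = 3499.
  i=12: a_12=2, p_12 = 2*132038 + 103887 = 367963, q_12 = 2*3499 + 2753 = 9751.
  i=13: a_13=1, p_13 = 1*367963 + 132038 = 500001, q_13 = 1*9751 + 3499 = 13250.
Check: 500001^2 - 1424*13250^2 = 250001000001 - 250001000000 = 1, so (x, y) = (500001, 13250) solves the equation, and by the theorem it is the least positive solution.

(x, y) = (500001, 13250)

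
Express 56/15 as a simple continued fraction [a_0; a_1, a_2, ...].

[3; 1, 2, 1, 3]

Run the Euclidean algorithm on 56 and 15; the successive quotients are the partial quotients a_0, a_1, ... (each step inverts the fractional part left over by the previous one):
  56 = 3*15 + 11, so a_0 = 3.
  15 = 1*11 + 4, so a_1 = 1.
  11 = 2*4 + 3, so a_2 = 2.
  4 = 1*3 + 1, so a_3 = 1.
  3 = 3*1 + 0, so a_4 = 3.
The remainder reaches 0 after 5 divisions, so the expansion has 5 partial quotients, read off in order.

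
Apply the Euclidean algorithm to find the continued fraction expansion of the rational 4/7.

[0; 1, 1, 3]

Run the Euclidean algorithm on 4 and 7; the successive quotients are the partial quotients a_0, a_1, ... (each step inverts the fractional part left over by the previous one):
  4 = 0*7 + 4, so a_0 = 0.
  7 = 1*4 + 3, so a_1 = 1.
  4 = 1*3 + 1, so a_2 = 1.
  3 = 3*1 + 0, so a_3 = 3.
The remainder reaches 0 after 4 divisions, so the expansion has 4 partial quotients, read off in order.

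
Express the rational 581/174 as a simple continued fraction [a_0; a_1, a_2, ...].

Run the Euclidean algorithm on 581 and 174; the successive quotients are the partial quotients a_0, a_1, ... (each step inverts the fractional part left over by the previous one):
  581 = 3*174 + 59, so a_0 = 3.
  174 = 2*59 + 56, so a_1 = 2.
  59 = 1*56 + 3, so a_2 = 1.
  56 = 18*3 + 2, so a_3 = 18.
  3 = 1*2 + 1, so a_4 = 1.
  2 = 2*1 + 0, so a_5 = 2.
The remainder reaches 0 after 6 divisions, so the expansion has 6 partial quotients, read off in order.

[3; 2, 1, 18, 1, 2]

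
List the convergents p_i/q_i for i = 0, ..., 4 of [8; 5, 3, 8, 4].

Using the convergent recurrence p_i = a_i*p_{i-1} + p_{i-2}, q_i = a_i*q_{i-1} + q_{i-2} with p_{-2}=0, p_{-1}=1, q_{-2}=1, q_{-1}=0:
  i=0: a_0=8, p_0 = 8*1 + 0 = 8, q_0 = 8*0 + 1 = 1.
  i=1: a_1=5, p_1 = 5*8 + 1 = 41, q_1 = 5*1 + 0 = 5.
  i=2: a_2=3, p_2 = 3*41 + 8 = 131, q_2 = 3*5 + 1 = 16.
  i=3: a_3=8, p_3 = 8*131 + 41 = 1089, q_3 = 8*16 + 5 = 133.
  i=4: a_4=4, p_4 = 4*1089 + 131 = 4487, q_4 = 4*133 + 16 = 548.

8/1, 41/5, 131/16, 1089/133, 4487/548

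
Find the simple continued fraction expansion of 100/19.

Run the Euclidean algorithm on 100 and 19; the successive quotients are the partial quotients a_0, a_1, ... (each step inverts the fractional part left over by the previous one):
  100 = 5*19 + 5, so a_0 = 5.
  19 = 3*5 + 4, so a_1 = 3.
  5 = 1*4 + 1, so a_2 = 1.
  4 = 4*1 + 0, so a_3 = 4.
The remainder reaches 0 after 4 divisions, so the expansion has 4 partial quotients, read off in order.

[5; 3, 1, 4]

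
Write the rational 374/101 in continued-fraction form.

Run the Euclidean algorithm on 374 and 101; the successive quotients are the partial quotients a_0, a_1, ... (each step inverts the fractional part left over by the previous one):
  374 = 3*101 + 71, so a_0 = 3.
  101 = 1*71 + 30, so a_1 = 1.
  71 = 2*30 + 11, so a_2 = 2.
  30 = 2*11 + 8, so a_3 = 2.
  11 = 1*8 + 3, so a_4 = 1.
  8 = 2*3 + 2, so a_5 = 2.
  3 = 1*2 + 1, so a_6 = 1.
  2 = 2*1 + 0, so a_7 = 2.
The remainder reaches 0 after 8 divisions, so the expansion has 8 partial quotients, read off in order.

[3; 1, 2, 2, 1, 2, 1, 2]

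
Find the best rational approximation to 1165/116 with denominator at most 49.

Expand x = 1165/116 as a continued fraction with the Euclidean algorithm:
  1165 = 10*116 + 5, so a_0 = 10.
  116 = 23*5 + 1, so a_1 = 23.
  5 = 5*1 + 0, so a_2 = 5.
so x = [10; 23, 5].
Convergents (p_i = a_i*p_{i-1} + p_{i-2}, q_i = a_i*q_{i-1} + q_{i-2} with p_{-2}=0, p_{-1}=1, q_{-2}=1, q_{-1}=0), until the denominator exceeds 49:
  i=0: a_0=10, p_0 = 10*1 + 0 = 10, q_0 = 10*0 + 1 = 1.
  i=1: a_1=23, p_1 = 23*10 + 1 = 231, q_1 = 23*1 + 0 = 23.
  i=2: a_2=5, p_2 = 5*231 + 10 = 1165, q_2 = 5*23 + 1 = 116.
q_2 = 116 > 49, so the last convergent with denominator <= 49 is p_1/q_1 = 231/23.
The closest fraction with denominator <= 49 is either p_1/q_1 or the intermediate fraction (k*p_1 + p_0)/(k*q_1 + q_0) with the largest k >= 1 whose denominator stays <= 49; these approach x as k grows, and every other convergent or intermediate fraction in range is farther away.
Largest k: floor((49 - q_0)/q_1) = floor((49 - 1)/23) = 2.
That gives (2*231 + 10)/(2*23 + 1) = 472/47.
Compare the errors: |x - 231/23| = |1165*23 - 231*116|/(116*23) = 1/2668, and |x - 472/47| = |1165*47 - 472*116|/(116*47) = 3/5452.
Cross-multiplying, 1*5452 = 5452 < 8004 = 3*2668, so 1/2668 is smaller: the convergent 231/23 is closer to x than 472/47.

231/23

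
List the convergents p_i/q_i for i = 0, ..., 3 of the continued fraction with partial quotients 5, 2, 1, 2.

Using the convergent recurrence p_i = a_i*p_{i-1} + p_{i-2}, q_i = a_i*q_{i-1} + q_{i-2} with p_{-2}=0, p_{-1}=1, q_{-2}=1, q_{-1}=0:
  i=0: a_0=5, p_0 = 5*1 + 0 = 5, q_0 = 5*0 + 1 = 1.
  i=1: a_1=2, p_1 = 2*5 + 1 = 11, q_1 = 2*1 + 0 = 2.
  i=2: a_2=1, p_2 = 1*11 + 5 = 16, q_2 = 1*2 + 1 = 3.
  i=3: a_3=2, p_3 = 2*16 + 11 = 43, q_3 = 2*3 + 2 = 8.

5/1, 11/2, 16/3, 43/8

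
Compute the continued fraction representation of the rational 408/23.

Run the Euclidean algorithm on 408 and 23; the successive quotients are the partial quotients a_0, a_1, ... (each step inverts the fractional part left over by the previous one):
  408 = 17*23 + 17, so a_0 = 17.
  23 = 1*17 + 6, so a_1 = 1.
  17 = 2*6 + 5, so a_2 = 2.
  6 = 1*5 + 1, so a_3 = 1.
  5 = 5*1 + 0, so a_4 = 5.
The remainder reaches 0 after 5 divisions, so the expansion has 5 partial quotients, read off in order.

[17; 1, 2, 1, 5]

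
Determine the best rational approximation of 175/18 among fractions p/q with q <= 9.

68/7

Expand x = 175/18 as a continued fraction with the Euclidean algorithm:
  175 = 9*18 + 13, so a_0 = 9.
  18 = 1*13 + 5, so a_1 = 1.
  13 = 2*5 + 3, so a_2 = 2.
  5 = 1*3 + 2, so a_3 = 1.
  3 = 1*2 + 1, so a_4 = 1.
  2 = 2*1 + 0, so a_5 = 2.
so x = [9; 1, 2, 1, 1, 2].
Convergents (p_i = a_i*p_{i-1} + p_{i-2}, q_i = a_i*q_{i-1} + q_{i-2} with p_{-2}=0, p_{-1}=1, q_{-2}=1, q_{-1}=0), until the denominator exceeds 9:
  i=0: a_0=9, p_0 = 9*1 + 0 = 9, q_0 = 9*0 + 1 = 1.
  i=1: a_1=1, p_1 = 1*9 + 1 = 10, q_1 = 1*1 + 0 = 1.
  i=2: a_2=2, p_2 = 2*10 + 9 = 29, q_2 = 2*1 + 1 = 3.
  i=3: a_3=1, p_3 = 1*29 + 10 = 39, q_3 = 1*3 + 1 = 4.
  i=4: a_4=1, p_4 = 1*39 + 29 = 68, q_4 = 1*4 + 3 = 7.
  i=5: a_5=2, p_5 = 2*68 + 39 = 175, q_5 = 2*7 + 4 = 18.
q_5 = 18 > 9, so the last convergent with denominator <= 9 is p_4/q_4 = 68/7.
The closest fraction with denominator <= 9 is either p_4/q_4 or the intermediate fraction (k*p_4 + p_3)/(k*q_4 + q_3) with the largest k >= 1 whose denominator stays <= 9; these approach x as k grows, and every other convergent or intermediate fraction in range is farther away.
Largest k: floor((9 - q_3)/q_4) = floor((9 - 4)/7) = 0.
Since k = 0, no intermediate fraction beyond p_4/q_4 has denominator <= 9, so the convergent 68/7 is the closest (its error is |175*7 - 68*18|/(18*7) = 1/126).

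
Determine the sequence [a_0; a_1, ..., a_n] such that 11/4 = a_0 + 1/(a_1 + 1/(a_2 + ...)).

Run the Euclidean algorithm on 11 and 4; the successive quotients are the partial quotients a_0, a_1, ... (each step inverts the fractional part left over by the previous one):
  11 = 2*4 + 3, so a_0 = 2.
  4 = 1*3 + 1, so a_1 = 1.
  3 = 3*1 + 0, so a_2 = 3.
The remainder reaches 0 after 3 divisions, so the expansion has 3 partial quotients, read off in order.

[2; 1, 3]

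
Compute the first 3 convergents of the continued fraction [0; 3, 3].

0/1, 1/3, 3/10

Using the convergent recurrence p_i = a_i*p_{i-1} + p_{i-2}, q_i = a_i*q_{i-1} + q_{i-2} with p_{-2}=0, p_{-1}=1, q_{-2}=1, q_{-1}=0:
  i=0: a_0=0, p_0 = 0*1 + 0 = 0, q_0 = 0*0 + 1 = 1.
  i=1: a_1=3, p_1 = 3*0 + 1 = 1, q_1 = 3*1 + 0 = 3.
  i=2: a_2=3, p_2 = 3*1 + 0 = 3, q_2 = 3*3 + 1 = 10.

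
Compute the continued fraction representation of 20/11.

[1; 1, 4, 2]

Run the Euclidean algorithm on 20 and 11; the successive quotients are the partial quotients a_0, a_1, ... (each step inverts the fractional part left over by the previous one):
  20 = 1*11 + 9, so a_0 = 1.
  11 = 1*9 + 2, so a_1 = 1.
  9 = 4*2 + 1, so a_2 = 4.
  2 = 2*1 + 0, so a_3 = 2.
The remainder reaches 0 after 4 divisions, so the expansion has 4 partial quotients, read off in order.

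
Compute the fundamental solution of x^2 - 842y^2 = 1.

First expand sqrt(842) as a continued fraction. With x_i = (sqrt(842) + m_i)/d_i and (m_0, d_0) = (0, 1): a_0 = floor(sqrt(842)) = 29, since 29^2 = 841 <= 842 < 900 = 30^2.
Iterate m_{i+1} = d_i*a_i - m_i, d_{i+1} = (842 - m_{i+1}^2)/d_i, a_{i+1} = floor((a_0 + m_{i+1})/d_{i+1}):
  m_1 = 1*29 - 0 = 29, d_1 = (842 - 29^2)/1 = 1/1 = 1, a_1 = floor((29 + 29)/1) = 58.
  m_2 = 1*58 - 29 = 29, d_2 = (842 - 29^2)/1 = 1/1 = 1: (m_2, d_2) = (m_1, d_1) = (29, 1), so from here the quotient a_1 repeats; the period length is 1.
So sqrt(842) = [29; (58)] with period length k = 1.
k is odd, so (p_{k-1}, q_{k-1}) only solves x^2 - 842y^2 = -1 and the fundamental solution of x^2 - 842y^2 = 1 is (p_{2k-1}, q_{2k-1}) = (p_1, q_1); compute convergents through index 1, running through the period twice.
Convergents (p_i = a_i*p_{i-1} + p_{i-2}, q_i = a_i*q_{i-1} + q_{i-2} with p_{-2}=0, p_{-1}=1, q_{-2}=1, q_{-1}=0):
  i=0: a_0=29, p_0 = 29*1 + 0 = 29, q_0 = 29*0 + 1 = 1.
  i=1: a_1=58, p_1 = 58*29 + 1 = 1683, q_1 = 58*1 + 0 = 58.
Indeed p_0^2 - 842*q_0^2 = 841 - 842 = -1, not +1.
Check: 1683^2 - 842*58^2 = 2832489 - 2832488 = 1, so (x, y) = (1683, 58) solves the equation, and by the theorem it is the least positive solution.

(x, y) = (1683, 58)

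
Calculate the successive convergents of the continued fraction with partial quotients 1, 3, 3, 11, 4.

Using the convergent recurrence p_i = a_i*p_{i-1} + p_{i-2}, q_i = a_i*q_{i-1} + q_{i-2} with p_{-2}=0, p_{-1}=1, q_{-2}=1, q_{-1}=0:
  i=0: a_0=1, p_0 = 1*1 + 0 = 1, q_0 = 1*0 + 1 = 1.
  i=1: a_1=3, p_1 = 3*1 + 1 = 4, q_1 = 3*1 + 0 = 3.
  i=2: a_2=3, p_2 = 3*4 + 1 = 13, q_2 = 3*3 + 1 = 10.
  i=3: a_3=11, p_3 = 11*13 + 4 = 147, q_3 = 11*10 + 3 = 113.
  i=4: a_4=4, p_4 = 4*147 + 13 = 601, q_4 = 4*113 + 10 = 462.

1/1, 4/3, 13/10, 147/113, 601/462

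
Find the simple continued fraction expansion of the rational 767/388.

Run the Euclidean algorithm on 767 and 388; the successive quotients are the partial quotients a_0, a_1, ... (each step inverts the fractional part left over by the previous one):
  767 = 1*388 + 379, so a_0 = 1.
  388 = 1*379 + 9, so a_1 = 1.
  379 = 42*9 + 1, so a_2 = 42.
  9 = 9*1 + 0, so a_3 = 9.
The remainder reaches 0 after 4 divisions, so the expansion has 4 partial quotients, read off in order.

[1; 1, 42, 9]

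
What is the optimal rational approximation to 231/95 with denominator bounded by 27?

17/7

Expand x = 231/95 as a continued fraction with the Euclidean algorithm:
  231 = 2*95 + 41, so a_0 = 2.
  95 = 2*41 + 13, so a_1 = 2.
  41 = 3*13 + 2, so a_2 = 3.
  13 = 6*2 + 1, so a_3 = 6.
  2 = 2*1 + 0, so a_4 = 2.
so x = [2; 2, 3, 6, 2].
Convergents (p_i = a_i*p_{i-1} + p_{i-2}, q_i = a_i*q_{i-1} + q_{i-2} with p_{-2}=0, p_{-1}=1, q_{-2}=1, q_{-1}=0), until the denominator exceeds 27:
  i=0: a_0=2, p_0 = 2*1 + 0 = 2, q_0 = 2*0 + 1 = 1.
  i=1: a_1=2, p_1 = 2*2 + 1 = 5, q_1 = 2*1 + 0 = 2.
  i=2: a_2=3, p_2 = 3*5 + 2 = 17, q_2 = 3*2 + 1 = 7.
  i=3: a_3=6, p_3 = 6*17 + 5 = 107, q_3 = 6*7 + 2 = 44.
q_3 = 44 > 27, so the last convergent with denominator <= 27 is p_2/q_2 = 17/7.
The closest fraction with denominator <= 27 is either p_2/q_2 or the intermediate fraction (k*p_2 + p_1)/(k*q_2 + q_1) with the largest k >= 1 whose denominator stays <= 27; these approach x as k grows, and every other convergent or intermediate fraction in range is farther away.
Largest k: floor((27 - q_1)/q_2) = floor((27 - 2)/7) = 3.
That gives (3*17 + 5)/(3*7 + 2) = 56/23.
Compare the errors: |x - 17/7| = |231*7 - 17*95|/(95*7) = 2/665, and |x - 56/23| = |231*23 - 56*95|/(95*23) = 7/2185.
Cross-multiplying, 2*2185 = 4370 < 4655 = 7*665, so 2/665 is smaller: the convergent 17/7 is closer to x than 56/23.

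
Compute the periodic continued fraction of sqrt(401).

Write x_i = (sqrt(401) + m_i)/d_i with (m_0, d_0) = (0, 1). a_0 = floor(sqrt(401)) = 20, since 20^2 = 400 <= 401 < 441 = 21^2.
Iterate m_{i+1} = d_i*a_i - m_i, d_{i+1} = (401 - m_{i+1}^2)/d_i, a_{i+1} = floor((a_0 + m_{i+1})/d_{i+1}):
  m_1 = 1*20 - 0 = 20, d_1 = (401 - 20^2)/1 = 1/1 = 1, a_1 = floor((20 + 20)/1) = 40.
  m_2 = 1*40 - 20 = 20, d_2 = (401 - 20^2)/1 = 1/1 = 1: (m_2, d_2) = (m_1, d_1) = (20, 1), so from here the quotient a_1 repeats; the period length is 1.
Hence the expansion of sqrt(401) is a_0 = 20 followed by the repeating block 40 (period 1).

[20; (40)]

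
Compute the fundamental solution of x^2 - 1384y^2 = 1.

First expand sqrt(1384) as a continued fraction. With x_i = (sqrt(1384) + m_i)/d_i and (m_0, d_0) = (0, 1): a_0 = floor(sqrt(1384)) = 37, since 37^2 = 1369 <= 1384 < 1444 = 38^2.
Iterate m_{i+1} = d_i*a_i - m_i, d_{i+1} = (1384 - m_{i+1}^2)/d_i, a_{i+1} = floor((a_0 + m_{i+1})/d_{i+1}):
  m_1 = 1*37 - 0 = 37, d_1 = (1384 - 37^2)/1 = 15/1 = 15, a_1 = floor((37 + 37)/15) = 4.
  m_2 = 15*4 - 37 = 23, d_2 = (1384 - 23^2)/15 = 855/15 = 57, a_2 = floor((37 + 23)/57) = 1.
  m_3 = 57*1 - 23 = 34, d_3 = (1384 - 34^2)/57 = 228/57 = 4, a_3 = floor((37 + 34)/4) = 17.
  m_4 = 4*17 - 34 = 34, d_4 = (1384 - 34^2)/4 = 228/4 = 57, a_4 = floor((37 + 34)/57) = 1.
  m_5 = 57*1 - 34 = 23, d_5 = (1384 - 23^2)/57 = 855/57 = 15, a_5 = floor((37 + 23)/15) = 4.
  m_6 = 15*4 - 23 = 37, d_6 = (1384 - 37^2)/15 = 15/15 = 1, a_6 = floor((37 + 37)/1) = 74.
  m_7 = 1*74 - 37 = 37, d_7 = (1384 - 37^2)/1 = 15/1 = 15: (m_7, d_7) = (m_1, d_1) = (37, 15), so from here the quotients repeat a_1, ..., a_6; the period length is 6.
So sqrt(1384) = [37; (4, 1, 17, 1, 4, 74)] with period length k = 6.
k is even, so the fundamental solution of x^2 - 1384y^2 = 1 is (p_{k-1}, q_{k-1}) = (p_5, q_5); compute convergents through index 5.
Convergents (p_i = a_i*p_{i-1} + p_{i-2}, q_i = a_i*q_{i-1} + q_{i-2} with p_{-2}=0, p_{-1}=1, q_{-2}=1, q_{-1}=0):
  i=0: a_0=37, p_0 = 37*1 + 0 = 37, q_0 = 37*0 + 1 = 1.
  i=1: a_1=4, p_1 = 4*37 + 1 = 149, q_1 = 4*1 + 0 = 4.
  i=2: a_2=1, p_2 = 1*149 + 37 = 186, q_2 = 1*4 + 1 = 5.
  i=3: a_3=17, p_3 = 17*186 + 149 = 3311, q_3 = 17*5 + 4 = 89.
  i=4: a_4=1, p_4 = 1*3311 + 186 = 3497, q_4 = 1*89 + 5 = 94.
  i=5: a_5=4, p_5 = 4*3497 + 3311 = 17299, q_5 = 4*94 + 89 = 465.
Check: 17299^2 - 1384*465^2 = 299255401 - 299255400 = 1, so (x, y) = (17299, 465) solves the equation, and by the theorem it is the least positive solution.

(x, y) = (17299, 465)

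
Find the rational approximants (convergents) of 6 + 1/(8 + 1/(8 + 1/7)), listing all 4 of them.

6/1, 49/8, 398/65, 2835/463

Using the convergent recurrence p_i = a_i*p_{i-1} + p_{i-2}, q_i = a_i*q_{i-1} + q_{i-2} with p_{-2}=0, p_{-1}=1, q_{-2}=1, q_{-1}=0:
  i=0: a_0=6, p_0 = 6*1 + 0 = 6, q_0 = 6*0 + 1 = 1.
  i=1: a_1=8, p_1 = 8*6 + 1 = 49, q_1 = 8*1 + 0 = 8.
  i=2: a_2=8, p_2 = 8*49 + 6 = 398, q_2 = 8*8 + 1 = 65.
  i=3: a_3=7, p_3 = 7*398 + 49 = 2835, q_3 = 7*65 + 8 = 463.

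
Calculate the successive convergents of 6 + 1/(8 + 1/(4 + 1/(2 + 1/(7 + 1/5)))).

Using the convergent recurrence p_i = a_i*p_{i-1} + p_{i-2}, q_i = a_i*q_{i-1} + q_{i-2} with p_{-2}=0, p_{-1}=1, q_{-2}=1, q_{-1}=0:
  i=0: a_0=6, p_0 = 6*1 + 0 = 6, q_0 = 6*0 + 1 = 1.
  i=1: a_1=8, p_1 = 8*6 + 1 = 49, q_1 = 8*1 + 0 = 8.
  i=2: a_2=4, p_2 = 4*49 + 6 = 202, q_2 = 4*8 + 1 = 33.
  i=3: a_3=2, p_3 = 2*202 + 49 = 453, q_3 = 2*33 + 8 = 74.
  i=4: a_4=7, p_4 = 7*453 + 202 = 3373, q_4 = 7*74 + 33 = 551.
  i=5: a_5=5, p_5 = 5*3373 + 453 = 17318, q_5 = 5*551 + 74 = 2829.

6/1, 49/8, 202/33, 453/74, 3373/551, 17318/2829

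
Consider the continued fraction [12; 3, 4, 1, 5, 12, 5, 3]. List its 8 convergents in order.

Using the convergent recurrence p_i = a_i*p_{i-1} + p_{i-2}, q_i = a_i*q_{i-1} + q_{i-2} with p_{-2}=0, p_{-1}=1, q_{-2}=1, q_{-1}=0:
  i=0: a_0=12, p_0 = 12*1 + 0 = 12, q_0 = 12*0 + 1 = 1.
  i=1: a_1=3, p_1 = 3*12 + 1 = 37, q_1 = 3*1 + 0 = 3.
  i=2: a_2=4, p_2 = 4*37 + 12 = 160, q_2 = 4*3 + 1 = 13.
  i=3: a_3=1, p_3 = 1*160 + 37 = 197, q_3 = 1*13 + 3 = 16.
  i=4: a_4=5, p_4 = 5*197 + 160 = 1145, q_4 = 5*16 + 13 = 93.
  i=5: a_5=12, p_5 = 12*1145 + 197 = 13937, q_5 = 12*93 + 16 = 1132.
  i=6: a_6=5, p_6 = 5*13937 + 1145 = 70830, q_6 = 5*1132 + 93 = 5753.
  i=7: a_7=3, p_7 = 3*70830 + 13937 = 226427, q_7 = 3*5753 + 1132 = 18391.

12/1, 37/3, 160/13, 197/16, 1145/93, 13937/1132, 70830/5753, 226427/18391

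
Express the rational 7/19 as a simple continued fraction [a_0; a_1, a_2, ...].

[0; 2, 1, 2, 2]

Run the Euclidean algorithm on 7 and 19; the successive quotients are the partial quotients a_0, a_1, ... (each step inverts the fractional part left over by the previous one):
  7 = 0*19 + 7, so a_0 = 0.
  19 = 2*7 + 5, so a_1 = 2.
  7 = 1*5 + 2, so a_2 = 1.
  5 = 2*2 + 1, so a_3 = 2.
  2 = 2*1 + 0, so a_4 = 2.
The remainder reaches 0 after 5 divisions, so the expansion has 5 partial quotients, read off in order.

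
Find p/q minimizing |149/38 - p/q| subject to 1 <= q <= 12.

47/12

Expand x = 149/38 as a continued fraction with the Euclidean algorithm:
  149 = 3*38 + 35, so a_0 = 3.
  38 = 1*35 + 3, so a_1 = 1.
  35 = 11*3 + 2, so a_2 = 11.
  3 = 1*2 + 1, so a_3 = 1.
  2 = 2*1 + 0, so a_4 = 2.
so x = [3; 1, 11, 1, 2].
Convergents (p_i = a_i*p_{i-1} + p_{i-2}, q_i = a_i*q_{i-1} + q_{i-2} with p_{-2}=0, p_{-1}=1, q_{-2}=1, q_{-1}=0), until the denominator exceeds 12:
  i=0: a_0=3, p_0 = 3*1 + 0 = 3, q_0 = 3*0 + 1 = 1.
  i=1: a_1=1, p_1 = 1*3 + 1 = 4, q_1 = 1*1 + 0 = 1.
  i=2: a_2=11, p_2 = 11*4 + 3 = 47, q_2 = 11*1 + 1 = 12.
  i=3: a_3=1, p_3 = 1*47 + 4 = 51, q_3 = 1*12 + 1 = 13.
q_3 = 13 > 12, so the last convergent with denominator <= 12 is p_2/q_2 = 47/12.
The closest fraction with denominator <= 12 is either p_2/q_2 or the intermediate fraction (k*p_2 + p_1)/(k*q_2 + q_1) with the largest k >= 1 whose denominator stays <= 12; these approach x as k grows, and every other convergent or intermediate fraction in range is farther away.
Largest k: floor((12 - q_1)/q_2) = floor((12 - 1)/12) = 0.
Since k = 0, no intermediate fraction beyond p_2/q_2 has denominator <= 12, so the convergent 47/12 is the closest (its error is |149*12 - 47*38|/(38*12) = 2/456).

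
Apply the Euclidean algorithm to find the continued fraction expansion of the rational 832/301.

Run the Euclidean algorithm on 832 and 301; the successive quotients are the partial quotients a_0, a_1, ... (each step inverts the fractional part left over by the previous one):
  832 = 2*301 + 230, so a_0 = 2.
  301 = 1*230 + 71, so a_1 = 1.
  230 = 3*71 + 17, so a_2 = 3.
  71 = 4*17 + 3, so a_3 = 4.
  17 = 5*3 + 2, so a_4 = 5.
  3 = 1*2 + 1, so a_5 = 1.
  2 = 2*1 + 0, so a_6 = 2.
The remainder reaches 0 after 7 divisions, so the expansion has 7 partial quotients, read off in order.

[2; 1, 3, 4, 5, 1, 2]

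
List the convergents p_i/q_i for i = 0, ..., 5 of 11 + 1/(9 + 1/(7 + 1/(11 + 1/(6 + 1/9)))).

Using the convergent recurrence p_i = a_i*p_{i-1} + p_{i-2}, q_i = a_i*q_{i-1} + q_{i-2} with p_{-2}=0, p_{-1}=1, q_{-2}=1, q_{-1}=0:
  i=0: a_0=11, p_0 = 11*1 + 0 = 11, q_0 = 11*0 + 1 = 1.
  i=1: a_1=9, p_1 = 9*11 + 1 = 100, q_1 = 9*1 + 0 = 9.
  i=2: a_2=7, p_2 = 7*100 + 11 = 711, q_2 = 7*9 + 1 = 64.
  i=3: a_3=11, p_3 = 11*711 + 100 = 7921, q_3 = 11*64 + 9 = 713.
  i=4: a_4=6, p_4 = 6*7921 + 711 = 48237, q_4 = 6*713 + 64 = 4342.
  i=5: a_5=9, p_5 = 9*48237 + 7921 = 442054, q_5 = 9*4342 + 713 = 39791.

11/1, 100/9, 711/64, 7921/713, 48237/4342, 442054/39791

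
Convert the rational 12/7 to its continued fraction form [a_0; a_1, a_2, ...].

[1; 1, 2, 2]

Run the Euclidean algorithm on 12 and 7; the successive quotients are the partial quotients a_0, a_1, ... (each step inverts the fractional part left over by the previous one):
  12 = 1*7 + 5, so a_0 = 1.
  7 = 1*5 + 2, so a_1 = 1.
  5 = 2*2 + 1, so a_2 = 2.
  2 = 2*1 + 0, so a_3 = 2.
The remainder reaches 0 after 4 divisions, so the expansion has 4 partial quotients, read off in order.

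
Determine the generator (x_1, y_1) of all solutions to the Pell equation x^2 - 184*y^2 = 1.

First expand sqrt(184) as a continued fraction. With x_i = (sqrt(184) + m_i)/d_i and (m_0, d_0) = (0, 1): a_0 = floor(sqrt(184)) = 13, since 13^2 = 169 <= 184 < 196 = 14^2.
Iterate m_{i+1} = d_i*a_i - m_i, d_{i+1} = (184 - m_{i+1}^2)/d_i, a_{i+1} = floor((a_0 + m_{i+1})/d_{i+1}):
  m_1 = 1*13 - 0 = 13, d_1 = (184 - 13^2)/1 = 15/1 = 15, a_1 = floor((13 + 13)/15) = 1.
  m_2 = 15*1 - 13 = 2, d_2 = (184 - 2^2)/15 = 180/15 = 12, a_2 = floor((13 + 2)/12) = 1.
  m_3 = 12*1 - 2 = 10, d_3 = (184 - 10^2)/12 = 84/12 = 7, a_3 = floor((13 + 10)/7) = 3.
  m_4 = 7*3 - 10 = 11, d_4 = (184 - 11^2)/7 = 63/7 = 9, a_4 = floor((13 + 11)/9) = 2.
  m_5 = 9*2 - 11 = 7, d_5 = (184 - 7^2)/9 = 135/9 = 15, a_5 = floor((13 + 7)/15) = 1.
  m_6 = 15*1 - 7 = 8, d_6 = (184 - 8^2)/15 = 120/15 = 8, a_6 = floor((13 + 8)/8) = 2.
  m_7 = 8*2 - 8 = 8, d_7 = (184 - 8^2)/8 = 120/8 = 15, a_7 = floor((13 + 8)/15) = 1.
  m_8 = 15*1 - 8 = 7, d_8 = (184 - 7^2)/15 = 135/15 = 9, a_8 = floor((13 + 7)/9) = 2.
  m_9 = 9*2 - 7 = 11, d_9 = (184 - 11^2)/9 = 63/9 = 7, a_9 = floor((13 + 11)/7) = 3.
  m_10 = 7*3 - 11 = 10, d_10 = (184 - 10^2)/7 = 84/7 = 12, a_10 = floor((13 + 10)/12) = 1.
  m_11 = 12*1 - 10 = 2, d_11 = (184 - 2^2)/12 = 180/12 = 15, a_11 = floor((13 + 2)/15) = 1.
  m_12 = 15*1 - 2 = 13, d_12 = (184 - 13^2)/15 = 15/15 = 1, a_12 = floor((13 + 13)/1) = 26.
  m_13 = 1*26 - 13 = 13, d_13 = (184 - 13^2)/1 = 15/1 = 15: (m_13, d_13) = (m_1, d_1) = (13, 15), so from here the quotients repeat a_1, ..., a_12; the period length is 12.
So sqrt(184) = [13; (1, 1, 3, 2, 1, 2, 1, 2, 3, 1, 1, 26)] with period length k = 12.
k is even, so the fundamental solution of x^2 - 184y^2 = 1 is (p_{k-1}, q_{k-1}) = (p_11, q_11); compute convergents through index 11.
Convergents (p_i = a_i*p_{i-1} + p_{i-2}, q_i = a_i*q_{i-1} + q_{i-2} with p_{-2}=0, p_{-1}=1, q_{-2}=1, q_{-1}=0):
  i=0: a_0=13, p_0 = 13*1 + 0 = 13, q_0 = 13*0 + 1 = 1.
  i=1: a_1=1, p_1 = 1*13 + 1 = 14, q_1 = 1*1 + 0 = 1.
  i=2: a_2=1, p_2 = 1*14 + 13 = 27, q_2 = 1*1 + 1 = 2.
  i=3: a_3=3, p_3 = 3*27 + 14 = 95, q_3 = 3*2 + 1 = 7.
  i=4: a_4=2, p_4 = 2*95 + 27 = 217, q_4 = 2*7 + 2 = 16.
  i=5: a_5=1, p_5 = 1*217 + 95 = 312, q_5 = 1*16 + 7 = 23.
  i=6: a_6=2, p_6 = 2*312 + 217 = 841, q_6 = 2*23 + 16 = 62.
  i=7: a_7=1, p_7 = 1*841 + 312 = 1153, q_7 = 1*62 + 23 = 85.
  i=8: a_8=2, p_8 = 2*1153 + 841 = 3147, q_8 = 2*85 + 62 = 232.
  i=9: a_9=3, p_9 = 3*3147 + 1153 = 10594, q_9 = 3*232 + 85 = 781.
  i=10: a_10=1, p_10 = 1*10594 + 3147 = 13741, q_10 = 1*781 + 232 = 1013.
  i=11: a_11=1, p_11 = 1*13741 + 10594 = 24335, q_11 = 1*1013 + 781 = 1794.
Check: 24335^2 - 184*1794^2 = 592192225 - 592192224 = 1, so (x, y) = (24335, 1794) solves the equation, and by the theorem it is the least positive solution.

(x, y) = (24335, 1794)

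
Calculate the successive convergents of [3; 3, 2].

Using the convergent recurrence p_i = a_i*p_{i-1} + p_{i-2}, q_i = a_i*q_{i-1} + q_{i-2} with p_{-2}=0, p_{-1}=1, q_{-2}=1, q_{-1}=0:
  i=0: a_0=3, p_0 = 3*1 + 0 = 3, q_0 = 3*0 + 1 = 1.
  i=1: a_1=3, p_1 = 3*3 + 1 = 10, q_1 = 3*1 + 0 = 3.
  i=2: a_2=2, p_2 = 2*10 + 3 = 23, q_2 = 2*3 + 1 = 7.

3/1, 10/3, 23/7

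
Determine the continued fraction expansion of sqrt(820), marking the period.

[28; (1, 1, 1, 2, 1, 10, 1, 2, 1, 1, 1, 56)]

Write x_i = (sqrt(820) + m_i)/d_i with (m_0, d_0) = (0, 1). a_0 = floor(sqrt(820)) = 28, since 28^2 = 784 <= 820 < 841 = 29^2.
Iterate m_{i+1} = d_i*a_i - m_i, d_{i+1} = (820 - m_{i+1}^2)/d_i, a_{i+1} = floor((a_0 + m_{i+1})/d_{i+1}):
  m_1 = 1*28 - 0 = 28, d_1 = (820 - 28^2)/1 = 36/1 = 36, a_1 = floor((28 + 28)/36) = 1.
  m_2 = 36*1 - 28 = 8, d_2 = (820 - 8^2)/36 = 756/36 = 21, a_2 = floor((28 + 8)/21) = 1.
  m_3 = 21*1 - 8 = 13, d_3 = (820 - 13^2)/21 = 651/21 = 31, a_3 = floor((28 + 13)/31) = 1.
  m_4 = 31*1 - 13 = 18, d_4 = (820 - 18^2)/31 = 496/31 = 16, a_4 = floor((28 + 18)/16) = 2.
  m_5 = 16*2 - 18 = 14, d_5 = (820 - 14^2)/16 = 624/16 = 39, a_5 = floor((28 + 14)/39) = 1.
  m_6 = 39*1 - 14 = 25, d_6 = (820 - 25^2)/39 = 195/39 = 5, a_6 = floor((28 + 25)/5) = 10.
  m_7 = 5*10 - 25 = 25, d_7 = (820 - 25^2)/5 = 195/5 = 39, a_7 = floor((28 + 25)/39) = 1.
  m_8 = 39*1 - 25 = 14, d_8 = (820 - 14^2)/39 = 624/39 = 16, a_8 = floor((28 + 14)/16) = 2.
  m_9 = 16*2 - 14 = 18, d_9 = (820 - 18^2)/16 = 496/16 = 31, a_9 = floor((28 + 18)/31) = 1.
  m_10 = 31*1 - 18 = 13, d_10 = (820 - 13^2)/31 = 651/31 = 21, a_10 = floor((28 + 13)/21) = 1.
  m_11 = 21*1 - 13 = 8, d_11 = (820 - 8^2)/21 = 756/21 = 36, a_11 = floor((28 + 8)/36) = 1.
  m_12 = 36*1 - 8 = 28, d_12 = (820 - 28^2)/36 = 36/36 = 1, a_12 = floor((28 + 28)/1) = 56.
  m_13 = 1*56 - 28 = 28, d_13 = (820 - 28^2)/1 = 36/1 = 36: (m_13, d_13) = (m_1, d_1) = (28, 36), so from here the quotients repeat a_1, ..., a_12; the period length is 12.
Hence the expansion of sqrt(820) is a_0 = 28 followed by the repeating block 1, 1, 1, 2, 1, 10, 1, 2, 1, 1, 1, 56 (period 12).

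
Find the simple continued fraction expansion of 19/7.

Run the Euclidean algorithm on 19 and 7; the successive quotients are the partial quotients a_0, a_1, ... (each step inverts the fractional part left over by the previous one):
  19 = 2*7 + 5, so a_0 = 2.
  7 = 1*5 + 2, so a_1 = 1.
  5 = 2*2 + 1, so a_2 = 2.
  2 = 2*1 + 0, so a_3 = 2.
The remainder reaches 0 after 4 divisions, so the expansion has 4 partial quotients, read off in order.

[2; 1, 2, 2]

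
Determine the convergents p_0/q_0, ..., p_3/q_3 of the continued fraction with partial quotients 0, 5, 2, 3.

Using the convergent recurrence p_i = a_i*p_{i-1} + p_{i-2}, q_i = a_i*q_{i-1} + q_{i-2} with p_{-2}=0, p_{-1}=1, q_{-2}=1, q_{-1}=0:
  i=0: a_0=0, p_0 = 0*1 + 0 = 0, q_0 = 0*0 + 1 = 1.
  i=1: a_1=5, p_1 = 5*0 + 1 = 1, q_1 = 5*1 + 0 = 5.
  i=2: a_2=2, p_2 = 2*1 + 0 = 2, q_2 = 2*5 + 1 = 11.
  i=3: a_3=3, p_3 = 3*2 + 1 = 7, q_3 = 3*11 + 5 = 38.

0/1, 1/5, 2/11, 7/38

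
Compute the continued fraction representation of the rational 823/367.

[2; 4, 8, 11]

Run the Euclidean algorithm on 823 and 367; the successive quotients are the partial quotients a_0, a_1, ... (each step inverts the fractional part left over by the previous one):
  823 = 2*367 + 89, so a_0 = 2.
  367 = 4*89 + 11, so a_1 = 4.
  89 = 8*11 + 1, so a_2 = 8.
  11 = 11*1 + 0, so a_3 = 11.
The remainder reaches 0 after 4 divisions, so the expansion has 4 partial quotients, read off in order.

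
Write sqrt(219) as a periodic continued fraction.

Write x_i = (sqrt(219) + m_i)/d_i with (m_0, d_0) = (0, 1). a_0 = floor(sqrt(219)) = 14, since 14^2 = 196 <= 219 < 225 = 15^2.
Iterate m_{i+1} = d_i*a_i - m_i, d_{i+1} = (219 - m_{i+1}^2)/d_i, a_{i+1} = floor((a_0 + m_{i+1})/d_{i+1}):
  m_1 = 1*14 - 0 = 14, d_1 = (219 - 14^2)/1 = 23/1 = 23, a_1 = floor((14 + 14)/23) = 1.
  m_2 = 23*1 - 14 = 9, d_2 = (219 - 9^2)/23 = 138/23 = 6, a_2 = floor((14 + 9)/6) = 3.
  m_3 = 6*3 - 9 = 9, d_3 = (219 - 9^2)/6 = 138/6 = 23, a_3 = floor((14 + 9)/23) = 1.
  m_4 = 23*1 - 9 = 14, d_4 = (219 - 14^2)/23 = 23/23 = 1, a_4 = floor((14 + 14)/1) = 28.
  m_5 = 1*28 - 14 = 14, d_5 = (219 - 14^2)/1 = 23/1 = 23: (m_5, d_5) = (m_1, d_1) = (14, 23), so from here the quotients repeat a_1, ..., a_4; the period length is 4.
Hence the expansion of sqrt(219) is a_0 = 14 followed by the repeating block 1, 3, 1, 28 (period 4).

[14; (1, 3, 1, 28)]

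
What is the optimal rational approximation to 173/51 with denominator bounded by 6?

Expand x = 173/51 as a continued fraction with the Euclidean algorithm:
  173 = 3*51 + 20, so a_0 = 3.
  51 = 2*20 + 11, so a_1 = 2.
  20 = 1*11 + 9, so a_2 = 1.
  11 = 1*9 + 2, so a_3 = 1.
  9 = 4*2 + 1, so a_4 = 4.
  2 = 2*1 + 0, so a_5 = 2.
so x = [3; 2, 1, 1, 4, 2].
Convergents (p_i = a_i*p_{i-1} + p_{i-2}, q_i = a_i*q_{i-1} + q_{i-2} with p_{-2}=0, p_{-1}=1, q_{-2}=1, q_{-1}=0), until the denominator exceeds 6:
  i=0: a_0=3, p_0 = 3*1 + 0 = 3, q_0 = 3*0 + 1 = 1.
  i=1: a_1=2, p_1 = 2*3 + 1 = 7, q_1 = 2*1 + 0 = 2.
  i=2: a_2=1, p_2 = 1*7 + 3 = 10, q_2 = 1*2 + 1 = 3.
  i=3: a_3=1, p_3 = 1*10 + 7 = 17, q_3 = 1*3 + 2 = 5.
  i=4: a_4=4, p_4 = 4*17 + 10 = 78, q_4 = 4*5 + 3 = 23.
q_4 = 23 > 6, so the last convergent with denominator <= 6 is p_3/q_3 = 17/5.
The closest fraction with denominator <= 6 is either p_3/q_3 or the intermediate fraction (k*p_3 + p_2)/(k*q_3 + q_2) with the largest k >= 1 whose denominator stays <= 6; these approach x as k grows, and every other convergent or intermediate fraction in range is farther away.
Largest k: floor((6 - q_2)/q_3) = floor((6 - 3)/5) = 0.
Since k = 0, no intermediate fraction beyond p_3/q_3 has denominator <= 6, so the convergent 17/5 is the closest (its error is |173*5 - 17*51|/(51*5) = 2/255).

17/5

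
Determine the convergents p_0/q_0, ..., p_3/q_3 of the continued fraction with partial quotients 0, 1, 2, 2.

Using the convergent recurrence p_i = a_i*p_{i-1} + p_{i-2}, q_i = a_i*q_{i-1} + q_{i-2} with p_{-2}=0, p_{-1}=1, q_{-2}=1, q_{-1}=0:
  i=0: a_0=0, p_0 = 0*1 + 0 = 0, q_0 = 0*0 + 1 = 1.
  i=1: a_1=1, p_1 = 1*0 + 1 = 1, q_1 = 1*1 + 0 = 1.
  i=2: a_2=2, p_2 = 2*1 + 0 = 2, q_2 = 2*1 + 1 = 3.
  i=3: a_3=2, p_3 = 2*2 + 1 = 5, q_3 = 2*3 + 1 = 7.

0/1, 1/1, 2/3, 5/7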